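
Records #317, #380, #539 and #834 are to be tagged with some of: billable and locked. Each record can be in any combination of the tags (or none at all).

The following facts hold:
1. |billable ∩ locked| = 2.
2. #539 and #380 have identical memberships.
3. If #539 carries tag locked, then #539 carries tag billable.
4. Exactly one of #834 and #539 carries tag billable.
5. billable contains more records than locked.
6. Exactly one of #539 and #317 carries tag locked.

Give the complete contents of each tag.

billable = {#317, #380, #539}; locked = {#380, #539}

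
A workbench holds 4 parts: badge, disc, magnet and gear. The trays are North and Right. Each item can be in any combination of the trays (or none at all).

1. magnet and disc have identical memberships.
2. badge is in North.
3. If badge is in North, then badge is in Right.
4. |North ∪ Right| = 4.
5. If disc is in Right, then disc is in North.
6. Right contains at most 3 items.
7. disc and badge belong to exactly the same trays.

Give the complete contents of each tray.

North = {badge, disc, gear, magnet}; Right = {badge, disc, magnet}

From (2): badge ∈ North.
(3): badge ∈ Right.
(7): disc matches badge: disc ∈ North.
(7): disc matches badge: disc ∈ Right.
(1): magnet matches disc: magnet ∈ North.
(1): magnet matches disc: magnet ∈ Right.
(6): Right already has 3, so the rest are out.
Suppose gear ∉ North: no assignment then satisfies all the clues, so gear ∈ North.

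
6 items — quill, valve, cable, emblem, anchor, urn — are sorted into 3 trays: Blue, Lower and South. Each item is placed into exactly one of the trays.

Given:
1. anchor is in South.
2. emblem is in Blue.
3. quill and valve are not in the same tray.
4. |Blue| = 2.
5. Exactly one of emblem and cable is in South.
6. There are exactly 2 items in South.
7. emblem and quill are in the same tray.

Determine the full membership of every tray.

From (1): anchor ∈ South.
From (2): emblem ∈ Blue.
(5) (exactly one): cable ∈ South.
(6): South already has 2, so the rest are out.
(7): quill matches emblem: quill ∈ Blue.
(3): valve ∉ Blue.
(4): Blue already has 2, so the rest are out.
Only one tray left: valve ∈ Lower.
Only one tray left: urn ∈ Lower.

Blue = {emblem, quill}; Lower = {urn, valve}; South = {anchor, cable}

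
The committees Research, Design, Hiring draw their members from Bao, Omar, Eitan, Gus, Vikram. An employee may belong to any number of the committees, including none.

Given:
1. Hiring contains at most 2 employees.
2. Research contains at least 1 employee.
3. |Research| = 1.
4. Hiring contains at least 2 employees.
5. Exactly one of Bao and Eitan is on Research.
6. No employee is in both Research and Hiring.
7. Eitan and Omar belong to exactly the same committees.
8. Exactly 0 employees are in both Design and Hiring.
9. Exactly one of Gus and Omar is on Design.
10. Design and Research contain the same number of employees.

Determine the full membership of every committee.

Research = {Bao}; Design = {Gus}; Hiring = {Eitan, Omar}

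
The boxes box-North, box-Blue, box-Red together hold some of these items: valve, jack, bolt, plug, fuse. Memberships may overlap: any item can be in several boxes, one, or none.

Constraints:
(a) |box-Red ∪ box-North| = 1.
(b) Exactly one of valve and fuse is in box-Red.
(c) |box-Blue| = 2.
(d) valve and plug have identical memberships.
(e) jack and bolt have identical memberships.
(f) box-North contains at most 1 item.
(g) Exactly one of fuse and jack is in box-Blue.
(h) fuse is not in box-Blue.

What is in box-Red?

box-Red = {fuse}

From (h): fuse ∉ box-Blue.
(g) (exactly one): jack ∈ box-Blue.
(e): bolt matches jack: bolt ∈ box-Blue.
(c): box-Blue already has 2, so the rest are out.
Suppose valve ∈ box-Red: no assignment then satisfies all the clues, so valve ∉ box-Red.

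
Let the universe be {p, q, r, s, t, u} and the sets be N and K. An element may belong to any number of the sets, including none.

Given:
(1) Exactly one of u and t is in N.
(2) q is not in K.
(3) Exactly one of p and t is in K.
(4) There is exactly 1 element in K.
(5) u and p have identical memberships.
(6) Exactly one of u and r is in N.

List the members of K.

From (2): q ∉ K.
Suppose p ∈ K: no assignment then satisfies all the clues, so p ∉ K.

K = {t}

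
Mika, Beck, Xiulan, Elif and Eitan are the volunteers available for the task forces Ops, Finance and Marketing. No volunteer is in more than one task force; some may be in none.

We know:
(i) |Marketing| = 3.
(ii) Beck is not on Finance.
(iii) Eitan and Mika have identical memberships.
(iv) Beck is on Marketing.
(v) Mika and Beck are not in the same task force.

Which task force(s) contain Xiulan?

From (ii): Beck ∉ Finance.
From (iv): Beck ∈ Marketing.
(v): Mika ∉ Marketing.
(iii): Eitan matches Mika: Eitan ∉ Marketing.
(i): only 3 candidates remain for Marketing, so all are in.

Xiulan: Marketing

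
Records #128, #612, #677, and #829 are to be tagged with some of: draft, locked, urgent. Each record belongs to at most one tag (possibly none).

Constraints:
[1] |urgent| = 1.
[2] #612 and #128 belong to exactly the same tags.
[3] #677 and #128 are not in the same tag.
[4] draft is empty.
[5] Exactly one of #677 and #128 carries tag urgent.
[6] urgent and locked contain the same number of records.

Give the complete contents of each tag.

draft = {}; locked = {#829}; urgent = {#677}

(4): draft already has 0, so the rest are out.
Suppose #128 ∈ locked: no assignment then satisfies all the clues, so #128 ∉ locked.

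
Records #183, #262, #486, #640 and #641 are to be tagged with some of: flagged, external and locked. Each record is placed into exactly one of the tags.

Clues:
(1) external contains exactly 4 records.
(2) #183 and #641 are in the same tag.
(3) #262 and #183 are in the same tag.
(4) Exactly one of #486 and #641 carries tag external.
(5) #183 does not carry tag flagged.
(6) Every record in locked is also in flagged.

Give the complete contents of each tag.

flagged = {#486}; external = {#183, #262, #640, #641}; locked = {}

From (5): #183 ∉ flagged.
(2): #641 matches #183: #641 ∉ flagged.
(3): #262 matches #183: #262 ∉ flagged.
(6) contrapositive: #183 ∉ locked.
(6) contrapositive: #262 ∉ locked.
(6) contrapositive: #641 ∉ locked.
Only one tag left: #183 ∈ external.
Only one tag left: #262 ∈ external.
Only one tag left: #641 ∈ external.
(4) (exactly one): #486 ∉ external.
(1): only 4 candidates remain for external, so all are in.
Suppose #486 ∉ flagged: no assignment then satisfies all the clues, so #486 ∈ flagged.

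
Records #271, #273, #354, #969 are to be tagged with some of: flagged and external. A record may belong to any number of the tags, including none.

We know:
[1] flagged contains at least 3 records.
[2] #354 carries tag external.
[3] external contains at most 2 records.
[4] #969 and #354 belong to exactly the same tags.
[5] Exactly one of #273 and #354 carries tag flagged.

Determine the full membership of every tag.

flagged = {#271, #354, #969}; external = {#354, #969}

From (2): #354 ∈ external.
(4): #969 matches #354: #969 ∈ external.
(3): external already has 2, so the rest are out.
Suppose #271 ∉ flagged: no assignment then satisfies all the clues, so #271 ∈ flagged.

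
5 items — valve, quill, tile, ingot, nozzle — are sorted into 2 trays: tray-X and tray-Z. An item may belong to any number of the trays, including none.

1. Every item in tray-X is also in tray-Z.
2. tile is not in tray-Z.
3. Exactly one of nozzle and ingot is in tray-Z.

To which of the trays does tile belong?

From (2): tile ∉ tray-Z.
(1) contrapositive: tile ∉ tray-X.

tile: none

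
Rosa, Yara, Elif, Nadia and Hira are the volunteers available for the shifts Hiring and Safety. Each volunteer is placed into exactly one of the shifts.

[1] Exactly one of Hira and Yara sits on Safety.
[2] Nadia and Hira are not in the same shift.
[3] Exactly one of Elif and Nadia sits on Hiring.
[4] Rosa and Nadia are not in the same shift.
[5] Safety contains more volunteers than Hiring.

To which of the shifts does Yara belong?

Yara: Hiring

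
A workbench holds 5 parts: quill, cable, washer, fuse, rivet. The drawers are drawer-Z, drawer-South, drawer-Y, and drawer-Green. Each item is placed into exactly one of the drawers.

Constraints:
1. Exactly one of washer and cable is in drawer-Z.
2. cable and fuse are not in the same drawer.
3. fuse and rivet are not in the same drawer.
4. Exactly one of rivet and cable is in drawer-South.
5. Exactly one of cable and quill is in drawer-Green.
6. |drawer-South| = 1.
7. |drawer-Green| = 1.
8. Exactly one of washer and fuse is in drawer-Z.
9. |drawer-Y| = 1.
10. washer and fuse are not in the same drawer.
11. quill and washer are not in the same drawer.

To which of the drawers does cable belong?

cable: drawer-South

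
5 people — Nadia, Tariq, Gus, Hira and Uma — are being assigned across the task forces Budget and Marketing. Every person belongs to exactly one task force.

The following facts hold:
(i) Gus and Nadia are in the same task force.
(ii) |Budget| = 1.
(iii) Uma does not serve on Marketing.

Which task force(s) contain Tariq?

Tariq: Marketing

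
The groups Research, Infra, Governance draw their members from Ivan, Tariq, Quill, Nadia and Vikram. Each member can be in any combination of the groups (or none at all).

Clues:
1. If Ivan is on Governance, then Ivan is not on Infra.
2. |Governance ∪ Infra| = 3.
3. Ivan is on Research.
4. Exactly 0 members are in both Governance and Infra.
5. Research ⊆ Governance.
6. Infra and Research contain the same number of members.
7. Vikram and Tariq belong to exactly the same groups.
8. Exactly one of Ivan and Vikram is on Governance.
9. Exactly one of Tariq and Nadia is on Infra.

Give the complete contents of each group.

Research = {Ivan}; Infra = {Nadia}; Governance = {Ivan, Quill}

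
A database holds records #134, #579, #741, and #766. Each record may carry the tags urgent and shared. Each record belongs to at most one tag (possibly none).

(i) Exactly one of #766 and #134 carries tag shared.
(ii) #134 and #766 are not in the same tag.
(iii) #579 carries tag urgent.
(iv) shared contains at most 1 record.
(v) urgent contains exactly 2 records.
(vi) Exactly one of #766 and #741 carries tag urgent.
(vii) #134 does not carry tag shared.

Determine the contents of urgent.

From (iii): #579 ∈ urgent.
From (vii): #134 ∉ shared.
(i) (exactly one): #766 ∈ shared.
(iv): shared already has 1, so the rest are out.
(vi) (exactly one): #741 ∈ urgent.
(v): urgent already has 2, so the rest are out.

urgent = {#579, #741}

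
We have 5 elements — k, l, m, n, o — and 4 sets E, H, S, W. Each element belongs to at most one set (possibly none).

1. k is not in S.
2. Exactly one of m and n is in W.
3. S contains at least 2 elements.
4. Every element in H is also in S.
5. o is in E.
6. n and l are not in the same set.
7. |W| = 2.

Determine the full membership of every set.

E = {o}; H = {}; S = {l, m}; W = {k, n}

From (1): k ∉ S.
From (5): o ∈ E.
(4) contrapositive: k ∉ H.
Suppose k ∈ E: no assignment then satisfies all the clues, so k ∉ E.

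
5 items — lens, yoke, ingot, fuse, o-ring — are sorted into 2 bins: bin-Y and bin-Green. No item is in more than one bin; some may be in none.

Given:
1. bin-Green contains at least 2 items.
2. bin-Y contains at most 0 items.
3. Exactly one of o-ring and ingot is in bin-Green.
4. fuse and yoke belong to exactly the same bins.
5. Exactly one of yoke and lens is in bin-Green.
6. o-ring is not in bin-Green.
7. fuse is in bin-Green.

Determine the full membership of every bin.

From (6): o-ring ∉ bin-Green.
From (7): fuse ∈ bin-Green.
(2): bin-Y already has 0, so the rest are out.
(3) (exactly one): ingot ∈ bin-Green.
(4): yoke matches fuse: yoke ∈ bin-Green.
(5) (exactly one): lens ∉ bin-Green.

bin-Y = {}; bin-Green = {fuse, ingot, yoke}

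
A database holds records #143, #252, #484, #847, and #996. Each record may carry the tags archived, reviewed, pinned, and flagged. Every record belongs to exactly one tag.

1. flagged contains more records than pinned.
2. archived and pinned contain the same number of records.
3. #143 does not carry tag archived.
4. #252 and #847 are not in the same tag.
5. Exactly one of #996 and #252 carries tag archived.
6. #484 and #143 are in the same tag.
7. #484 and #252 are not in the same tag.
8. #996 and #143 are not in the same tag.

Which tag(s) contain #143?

#143: flagged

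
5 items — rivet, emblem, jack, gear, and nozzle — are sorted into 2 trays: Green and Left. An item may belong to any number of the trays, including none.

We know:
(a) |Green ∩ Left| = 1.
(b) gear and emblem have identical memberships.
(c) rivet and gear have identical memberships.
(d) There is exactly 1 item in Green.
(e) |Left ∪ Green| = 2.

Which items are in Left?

Left = {jack, nozzle}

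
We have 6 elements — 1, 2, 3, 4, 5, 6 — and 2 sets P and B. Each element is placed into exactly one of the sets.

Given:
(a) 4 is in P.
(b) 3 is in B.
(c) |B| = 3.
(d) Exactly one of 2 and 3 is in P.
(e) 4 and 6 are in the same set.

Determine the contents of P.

From (a): 4 ∈ P.
From (b): 3 ∈ B.
(d) (exactly one): 2 ∈ P.
(e): 6 matches 4: 6 ∈ P.
(c): only 3 candidates remain for B, so all are in.

P = {2, 4, 6}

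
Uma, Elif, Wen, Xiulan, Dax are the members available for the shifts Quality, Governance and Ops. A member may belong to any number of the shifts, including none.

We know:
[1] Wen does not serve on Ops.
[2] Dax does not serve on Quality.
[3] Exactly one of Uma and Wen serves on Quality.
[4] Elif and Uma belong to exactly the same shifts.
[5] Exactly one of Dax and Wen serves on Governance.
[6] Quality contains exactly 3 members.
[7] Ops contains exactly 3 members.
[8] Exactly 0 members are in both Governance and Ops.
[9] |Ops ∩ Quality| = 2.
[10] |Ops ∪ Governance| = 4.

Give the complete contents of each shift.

Quality = {Elif, Uma, Xiulan}; Governance = {Wen}; Ops = {Dax, Elif, Uma}

From (1): Wen ∉ Ops.
From (2): Dax ∉ Quality.
Suppose Uma ∉ Quality: no assignment then satisfies all the clues, so Uma ∈ Quality.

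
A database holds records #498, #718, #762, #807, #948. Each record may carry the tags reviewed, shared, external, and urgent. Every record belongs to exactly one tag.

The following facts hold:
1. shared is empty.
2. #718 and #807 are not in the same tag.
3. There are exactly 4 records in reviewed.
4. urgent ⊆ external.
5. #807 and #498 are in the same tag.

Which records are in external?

external = {#718}

(1): shared already has 0, so the rest are out.
Suppose #498 ∈ external: no assignment then satisfies all the clues, so #498 ∉ external.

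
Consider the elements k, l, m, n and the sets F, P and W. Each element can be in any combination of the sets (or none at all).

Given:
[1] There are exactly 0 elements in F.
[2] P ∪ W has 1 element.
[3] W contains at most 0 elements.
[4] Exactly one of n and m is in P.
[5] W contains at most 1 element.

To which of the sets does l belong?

l: none

(1): F already has 0, so the rest are out.
(3): W already has 0, so the rest are out.
Suppose l ∈ P: no assignment then satisfies all the clues, so l ∉ P.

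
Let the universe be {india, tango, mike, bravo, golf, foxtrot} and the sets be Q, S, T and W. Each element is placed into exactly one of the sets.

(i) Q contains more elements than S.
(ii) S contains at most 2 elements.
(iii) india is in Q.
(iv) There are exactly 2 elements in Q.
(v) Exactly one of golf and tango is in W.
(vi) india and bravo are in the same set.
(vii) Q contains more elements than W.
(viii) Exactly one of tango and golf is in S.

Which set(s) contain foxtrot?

From (iii): india ∈ Q.
(vi): bravo matches india: bravo ∈ Q.
(iv): Q already has 2, so the rest are out.
Suppose foxtrot ∈ S: no assignment then satisfies all the clues, so foxtrot ∉ S.

foxtrot: T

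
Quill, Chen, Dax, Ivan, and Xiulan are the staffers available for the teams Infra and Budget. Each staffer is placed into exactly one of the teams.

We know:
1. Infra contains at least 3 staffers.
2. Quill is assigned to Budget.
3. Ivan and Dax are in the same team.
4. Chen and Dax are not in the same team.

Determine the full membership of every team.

Infra = {Dax, Ivan, Xiulan}; Budget = {Chen, Quill}

From (2): Quill ∈ Budget.
Suppose Chen ∈ Infra: no assignment then satisfies all the clues, so Chen ∉ Infra.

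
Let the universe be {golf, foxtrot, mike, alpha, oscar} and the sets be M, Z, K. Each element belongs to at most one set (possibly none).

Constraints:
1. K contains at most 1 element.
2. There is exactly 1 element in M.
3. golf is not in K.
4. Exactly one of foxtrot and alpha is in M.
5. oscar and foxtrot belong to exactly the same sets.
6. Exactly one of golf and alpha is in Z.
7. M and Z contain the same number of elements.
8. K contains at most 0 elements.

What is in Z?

Z = {golf}

From (3): golf ∉ K.
(8): K already has 0, so the rest are out.
Suppose golf ∉ Z: no assignment then satisfies all the clues, so golf ∈ Z.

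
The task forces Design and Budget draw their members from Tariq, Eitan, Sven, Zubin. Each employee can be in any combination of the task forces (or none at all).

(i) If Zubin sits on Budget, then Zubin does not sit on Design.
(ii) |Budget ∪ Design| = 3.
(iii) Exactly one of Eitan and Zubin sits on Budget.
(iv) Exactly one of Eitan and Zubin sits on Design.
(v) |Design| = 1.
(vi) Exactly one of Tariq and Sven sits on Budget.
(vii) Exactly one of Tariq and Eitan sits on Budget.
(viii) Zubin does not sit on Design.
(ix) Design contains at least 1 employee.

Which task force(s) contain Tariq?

From (viii): Zubin ∉ Design.
(iv) (exactly one): Eitan ∈ Design.
(v): Design already has 1, so the rest are out.
Suppose Tariq ∉ Budget: no assignment then satisfies all the clues, so Tariq ∈ Budget.

Tariq: Budget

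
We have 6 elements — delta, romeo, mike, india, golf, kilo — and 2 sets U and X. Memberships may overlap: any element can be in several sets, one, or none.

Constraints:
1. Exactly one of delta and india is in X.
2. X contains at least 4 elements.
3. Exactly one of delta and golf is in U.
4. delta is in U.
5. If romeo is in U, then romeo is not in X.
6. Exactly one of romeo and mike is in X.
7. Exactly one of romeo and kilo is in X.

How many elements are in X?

From (4): delta ∈ U.
(3) (exactly one): golf ∉ U.
Suppose romeo ∈ X: no assignment then satisfies all the clues, so romeo ∉ X.

4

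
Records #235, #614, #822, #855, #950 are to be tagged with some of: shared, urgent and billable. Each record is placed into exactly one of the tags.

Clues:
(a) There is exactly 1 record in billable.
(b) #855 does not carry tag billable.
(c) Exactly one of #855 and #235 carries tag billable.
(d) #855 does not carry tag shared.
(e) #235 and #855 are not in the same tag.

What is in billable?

From (b): #855 ∉ billable.
From (d): #855 ∉ shared.
(c) (exactly one): #235 ∈ billable.
Only one tag left: #855 ∈ urgent.
(a): billable already has 1, so the rest are out.

billable = {#235}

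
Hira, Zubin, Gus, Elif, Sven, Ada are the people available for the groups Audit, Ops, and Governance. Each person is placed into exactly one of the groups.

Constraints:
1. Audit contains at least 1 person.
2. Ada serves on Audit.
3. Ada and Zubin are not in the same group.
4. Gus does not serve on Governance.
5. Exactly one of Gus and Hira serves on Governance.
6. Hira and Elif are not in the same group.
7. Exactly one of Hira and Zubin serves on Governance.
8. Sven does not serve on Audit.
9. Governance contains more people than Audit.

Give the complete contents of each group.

Audit = {Ada}; Ops = {Elif, Gus, Zubin}; Governance = {Hira, Sven}

From (2): Ada ∈ Audit.
From (4): Gus ∉ Governance.
From (8): Sven ∉ Audit.
(3): Zubin ∉ Audit.
(5) (exactly one): Hira ∈ Governance.
(6): Elif ∉ Governance.
(7) (exactly one): Zubin ∉ Governance.
Only one group left: Zubin ∈ Ops.
Suppose Gus ∈ Audit: no assignment then satisfies all the clues, so Gus ∉ Audit.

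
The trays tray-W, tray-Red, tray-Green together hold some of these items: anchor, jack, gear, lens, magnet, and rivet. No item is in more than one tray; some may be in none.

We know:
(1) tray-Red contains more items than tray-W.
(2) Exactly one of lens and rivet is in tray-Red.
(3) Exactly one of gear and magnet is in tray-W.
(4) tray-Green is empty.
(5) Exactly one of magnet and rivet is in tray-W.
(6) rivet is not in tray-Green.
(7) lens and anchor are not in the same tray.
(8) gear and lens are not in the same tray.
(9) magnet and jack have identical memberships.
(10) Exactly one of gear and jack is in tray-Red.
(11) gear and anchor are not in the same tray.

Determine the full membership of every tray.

tray-W = {gear, rivet}; tray-Red = {jack, lens, magnet}; tray-Green = {}

From (6): rivet ∉ tray-Green.
(4): tray-Green already has 0, so the rest are out.
Suppose anchor ∈ tray-W: no assignment then satisfies all the clues, so anchor ∉ tray-W.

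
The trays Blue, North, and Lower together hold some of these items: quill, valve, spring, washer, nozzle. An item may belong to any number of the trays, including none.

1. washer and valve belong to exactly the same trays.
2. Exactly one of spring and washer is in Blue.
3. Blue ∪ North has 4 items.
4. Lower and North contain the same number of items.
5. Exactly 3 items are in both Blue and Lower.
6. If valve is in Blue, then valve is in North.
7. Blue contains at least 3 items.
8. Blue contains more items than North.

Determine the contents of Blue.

Blue = {nozzle, quill, valve, washer}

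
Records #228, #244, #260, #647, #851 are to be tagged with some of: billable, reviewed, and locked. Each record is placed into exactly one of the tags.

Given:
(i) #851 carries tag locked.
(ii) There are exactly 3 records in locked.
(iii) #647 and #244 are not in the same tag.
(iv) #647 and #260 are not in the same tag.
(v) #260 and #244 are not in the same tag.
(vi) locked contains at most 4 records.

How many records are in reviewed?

1

From (i): #851 ∈ locked.
Suppose #228 ∈ billable: no assignment then satisfies all the clues, so #228 ∉ billable.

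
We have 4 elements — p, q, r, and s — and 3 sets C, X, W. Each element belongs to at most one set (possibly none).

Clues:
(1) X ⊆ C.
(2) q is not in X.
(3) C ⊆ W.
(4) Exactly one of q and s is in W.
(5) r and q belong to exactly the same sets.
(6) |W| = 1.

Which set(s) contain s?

From (2): q ∉ X.
(5): r matches q: r ∉ X.
Suppose s ∈ C: no assignment then satisfies all the clues, so s ∉ C.

s: W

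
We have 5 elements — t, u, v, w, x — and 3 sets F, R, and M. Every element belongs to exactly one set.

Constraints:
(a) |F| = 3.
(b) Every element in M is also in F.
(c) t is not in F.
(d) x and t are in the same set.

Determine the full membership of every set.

F = {u, v, w}; R = {t, x}; M = {}

From (c): t ∉ F.
(b) contrapositive: t ∉ M.
(d): x matches t: x ∉ F.
(d): x matches t: x ∉ M.
Only one set left: t ∈ R.
Only one set left: x ∈ R.
(a): only 3 candidates remain for F, so all are in.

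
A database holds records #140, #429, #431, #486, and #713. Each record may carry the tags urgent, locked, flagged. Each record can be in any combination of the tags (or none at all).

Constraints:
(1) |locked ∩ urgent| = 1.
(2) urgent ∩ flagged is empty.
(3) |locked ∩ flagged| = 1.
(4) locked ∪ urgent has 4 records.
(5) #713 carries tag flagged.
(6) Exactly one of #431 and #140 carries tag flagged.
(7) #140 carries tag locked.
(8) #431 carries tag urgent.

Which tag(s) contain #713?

#713: flagged

From (5): #713 ∈ flagged.
From (7): #140 ∈ locked.
From (8): #431 ∈ urgent.
(2) (disjoint): #431 ∉ flagged.
(2) (disjoint): #713 ∉ urgent.
(6) (exactly one): #140 ∈ flagged.
(2) (disjoint): #140 ∉ urgent.
Suppose #713 ∈ locked: no assignment then satisfies all the clues, so #713 ∉ locked.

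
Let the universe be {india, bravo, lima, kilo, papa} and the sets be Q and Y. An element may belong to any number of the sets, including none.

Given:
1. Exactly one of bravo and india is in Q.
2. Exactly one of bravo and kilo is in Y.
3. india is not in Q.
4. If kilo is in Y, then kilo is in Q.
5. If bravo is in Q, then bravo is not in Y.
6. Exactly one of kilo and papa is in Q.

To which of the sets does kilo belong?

From (3): india ∉ Q.
(1) (exactly one): bravo ∈ Q.
(5): bravo ∉ Y.
(2) (exactly one): kilo ∈ Y.
(4): kilo ∈ Q.
(6) (exactly one): papa ∉ Q.

kilo: Q, Y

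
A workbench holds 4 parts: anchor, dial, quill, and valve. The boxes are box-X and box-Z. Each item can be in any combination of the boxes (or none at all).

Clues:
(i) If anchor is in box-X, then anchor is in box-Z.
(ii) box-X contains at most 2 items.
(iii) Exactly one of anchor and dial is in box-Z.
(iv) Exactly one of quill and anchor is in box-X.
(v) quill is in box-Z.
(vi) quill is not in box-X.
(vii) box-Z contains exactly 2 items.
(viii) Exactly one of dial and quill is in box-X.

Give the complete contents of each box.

box-X = {anchor, dial}; box-Z = {anchor, quill}

From (v): quill ∈ box-Z.
From (vi): quill ∉ box-X.
(iv) (exactly one): anchor ∈ box-X.
(viii) (exactly one): dial ∈ box-X.
(i): anchor ∈ box-Z.
(ii): box-X already has 2, so the rest are out.
(iii) (exactly one): dial ∉ box-Z.
(vii): box-Z already has 2, so the rest are out.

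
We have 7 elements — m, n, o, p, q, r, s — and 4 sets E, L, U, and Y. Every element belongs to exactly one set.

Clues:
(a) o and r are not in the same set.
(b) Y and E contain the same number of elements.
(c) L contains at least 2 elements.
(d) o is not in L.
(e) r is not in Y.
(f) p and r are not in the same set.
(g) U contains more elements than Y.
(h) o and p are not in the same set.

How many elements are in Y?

1

From (d): o ∉ L.
From (e): r ∉ Y.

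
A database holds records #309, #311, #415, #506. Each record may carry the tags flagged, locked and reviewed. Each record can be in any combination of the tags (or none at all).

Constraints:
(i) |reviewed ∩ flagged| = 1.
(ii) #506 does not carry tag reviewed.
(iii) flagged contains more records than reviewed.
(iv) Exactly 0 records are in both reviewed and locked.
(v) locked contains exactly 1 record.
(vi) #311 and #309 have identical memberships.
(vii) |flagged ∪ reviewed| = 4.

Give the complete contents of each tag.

flagged = {#309, #311, #415, #506}; locked = {#506}; reviewed = {#415}

From (ii): #506 ∉ reviewed.
Suppose #309 ∉ flagged: no assignment then satisfies all the clues, so #309 ∈ flagged.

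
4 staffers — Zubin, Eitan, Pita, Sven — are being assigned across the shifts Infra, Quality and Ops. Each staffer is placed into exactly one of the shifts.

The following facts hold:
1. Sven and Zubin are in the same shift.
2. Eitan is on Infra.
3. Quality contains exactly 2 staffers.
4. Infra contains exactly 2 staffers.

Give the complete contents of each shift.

Infra = {Eitan, Pita}; Quality = {Sven, Zubin}; Ops = {}

From (2): Eitan ∈ Infra.
Suppose Zubin ∈ Infra: no assignment then satisfies all the clues, so Zubin ∉ Infra.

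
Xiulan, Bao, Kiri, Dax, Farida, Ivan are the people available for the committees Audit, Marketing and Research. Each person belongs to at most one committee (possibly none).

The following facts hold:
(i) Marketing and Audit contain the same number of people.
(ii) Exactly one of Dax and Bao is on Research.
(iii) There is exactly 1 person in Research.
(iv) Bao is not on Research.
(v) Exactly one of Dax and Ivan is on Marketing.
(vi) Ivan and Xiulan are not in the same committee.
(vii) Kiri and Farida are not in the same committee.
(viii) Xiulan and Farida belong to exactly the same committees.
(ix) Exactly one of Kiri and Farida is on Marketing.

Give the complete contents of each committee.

Audit = {Farida, Xiulan}; Marketing = {Ivan, Kiri}; Research = {Dax}

From (iv): Bao ∉ Research.
(ii) (exactly one): Dax ∈ Research.
(iii): Research already has 1, so the rest are out.
(v) (exactly one): Ivan ∈ Marketing.
(vi): Xiulan ∉ Marketing.
(viii): Farida matches Xiulan: Farida ∉ Marketing.
(ix) (exactly one): Kiri ∈ Marketing.
Suppose Xiulan ∉ Audit: no assignment then satisfies all the clues, so Xiulan ∈ Audit.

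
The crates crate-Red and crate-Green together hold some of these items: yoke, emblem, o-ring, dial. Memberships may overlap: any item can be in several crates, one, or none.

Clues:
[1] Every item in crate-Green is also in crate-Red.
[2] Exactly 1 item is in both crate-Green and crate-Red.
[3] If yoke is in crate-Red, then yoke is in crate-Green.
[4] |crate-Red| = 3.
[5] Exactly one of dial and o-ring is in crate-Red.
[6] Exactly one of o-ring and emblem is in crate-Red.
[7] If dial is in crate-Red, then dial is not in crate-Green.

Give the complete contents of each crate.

crate-Red = {dial, emblem, yoke}; crate-Green = {yoke}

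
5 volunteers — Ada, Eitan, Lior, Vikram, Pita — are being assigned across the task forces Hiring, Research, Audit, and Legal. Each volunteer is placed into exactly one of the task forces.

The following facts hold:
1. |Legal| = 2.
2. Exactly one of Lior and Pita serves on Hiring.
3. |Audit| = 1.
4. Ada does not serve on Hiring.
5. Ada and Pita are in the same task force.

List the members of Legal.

From (4): Ada ∉ Hiring.
(5): Pita matches Ada: Pita ∉ Hiring.
(2) (exactly one): Lior ∈ Hiring.
Suppose Ada ∉ Legal: no assignment then satisfies all the clues, so Ada ∈ Legal.

Legal = {Ada, Pita}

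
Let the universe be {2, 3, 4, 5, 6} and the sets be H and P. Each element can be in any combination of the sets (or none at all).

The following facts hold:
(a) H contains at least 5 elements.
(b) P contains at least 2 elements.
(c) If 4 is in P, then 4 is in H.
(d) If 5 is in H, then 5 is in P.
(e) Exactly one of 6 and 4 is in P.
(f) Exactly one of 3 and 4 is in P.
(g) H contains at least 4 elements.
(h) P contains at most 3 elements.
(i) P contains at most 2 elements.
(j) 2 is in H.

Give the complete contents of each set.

From (j): 2 ∈ H.
(a): only 5 candidates remain for H, so all are in.
(d): 5 ∈ P.
Suppose 2 ∈ P: no assignment then satisfies all the clues, so 2 ∉ P.

H = {2, 3, 4, 5, 6}; P = {4, 5}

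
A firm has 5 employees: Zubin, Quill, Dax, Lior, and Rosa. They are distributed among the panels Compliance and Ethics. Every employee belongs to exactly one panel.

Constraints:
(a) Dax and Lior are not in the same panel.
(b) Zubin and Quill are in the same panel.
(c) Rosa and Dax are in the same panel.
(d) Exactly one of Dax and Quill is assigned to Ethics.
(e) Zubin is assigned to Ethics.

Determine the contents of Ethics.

From (e): Zubin ∈ Ethics.
(b): Quill matches Zubin: Quill ∉ Compliance.
(b): Quill matches Zubin: Quill ∈ Ethics.
(d) (exactly one): Dax ∉ Ethics.
Only one panel left: Dax ∈ Compliance.
(a): Lior ∉ Compliance.
(c): Rosa matches Dax: Rosa ∈ Compliance.
Only one panel left: Lior ∈ Ethics.

Ethics = {Lior, Quill, Zubin}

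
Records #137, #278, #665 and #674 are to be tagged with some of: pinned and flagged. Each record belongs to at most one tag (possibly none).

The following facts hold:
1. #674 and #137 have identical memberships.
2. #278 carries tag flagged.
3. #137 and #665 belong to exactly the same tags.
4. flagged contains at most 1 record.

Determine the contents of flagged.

From (2): #278 ∈ flagged.
(4): flagged already has 1, so the rest are out.

flagged = {#278}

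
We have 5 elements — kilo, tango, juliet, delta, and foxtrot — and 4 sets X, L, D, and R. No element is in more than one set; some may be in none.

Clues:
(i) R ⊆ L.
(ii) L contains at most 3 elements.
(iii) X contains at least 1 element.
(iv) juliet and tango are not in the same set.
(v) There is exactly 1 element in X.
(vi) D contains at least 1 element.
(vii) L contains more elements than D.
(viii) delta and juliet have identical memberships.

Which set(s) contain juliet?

juliet: L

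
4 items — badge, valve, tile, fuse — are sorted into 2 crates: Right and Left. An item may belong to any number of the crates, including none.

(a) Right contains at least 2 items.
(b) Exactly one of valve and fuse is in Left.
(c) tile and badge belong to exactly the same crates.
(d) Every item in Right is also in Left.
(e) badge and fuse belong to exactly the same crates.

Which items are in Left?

Left = {badge, fuse, tile}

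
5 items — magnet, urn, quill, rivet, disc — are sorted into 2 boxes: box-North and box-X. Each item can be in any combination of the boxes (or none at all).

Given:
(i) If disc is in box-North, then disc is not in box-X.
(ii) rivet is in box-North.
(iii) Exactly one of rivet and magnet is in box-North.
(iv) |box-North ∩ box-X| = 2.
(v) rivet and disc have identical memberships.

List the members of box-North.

box-North = {disc, quill, rivet, urn}

From (ii): rivet ∈ box-North.
(iii) (exactly one): magnet ∉ box-North.
(v): disc matches rivet: disc ∈ box-North.
(i): disc ∉ box-X.
(v): rivet matches disc: rivet ∉ box-X.
Suppose urn ∉ box-North: no assignment then satisfies all the clues, so urn ∈ box-North.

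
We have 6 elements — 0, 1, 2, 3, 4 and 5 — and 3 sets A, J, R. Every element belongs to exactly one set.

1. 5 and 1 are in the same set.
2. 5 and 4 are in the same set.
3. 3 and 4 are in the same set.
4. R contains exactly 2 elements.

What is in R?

R = {0, 2}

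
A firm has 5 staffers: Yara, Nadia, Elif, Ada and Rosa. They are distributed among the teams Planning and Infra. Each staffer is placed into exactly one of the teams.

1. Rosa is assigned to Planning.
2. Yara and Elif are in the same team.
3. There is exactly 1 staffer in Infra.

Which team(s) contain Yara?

From (1): Rosa ∈ Planning.
Suppose Yara ∉ Planning: no assignment then satisfies all the clues, so Yara ∈ Planning.

Yara: Planning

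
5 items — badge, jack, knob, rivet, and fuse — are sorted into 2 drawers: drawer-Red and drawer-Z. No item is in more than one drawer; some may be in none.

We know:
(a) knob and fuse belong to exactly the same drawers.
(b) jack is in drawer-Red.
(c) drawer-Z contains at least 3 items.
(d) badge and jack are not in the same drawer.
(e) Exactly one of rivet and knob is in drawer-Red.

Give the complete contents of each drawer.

drawer-Red = {jack, rivet}; drawer-Z = {badge, fuse, knob}

From (b): jack ∈ drawer-Red.
(d): badge ∉ drawer-Red.
Suppose badge ∉ drawer-Z: no assignment then satisfies all the clues, so badge ∈ drawer-Z.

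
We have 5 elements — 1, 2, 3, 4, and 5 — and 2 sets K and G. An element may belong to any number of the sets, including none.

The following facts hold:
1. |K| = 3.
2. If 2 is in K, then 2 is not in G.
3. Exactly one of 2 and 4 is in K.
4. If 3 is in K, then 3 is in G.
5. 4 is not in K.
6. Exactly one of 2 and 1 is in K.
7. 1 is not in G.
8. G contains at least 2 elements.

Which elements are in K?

From (5): 4 ∉ K.
From (7): 1 ∉ G.
(3) (exactly one): 2 ∈ K.
(6) (exactly one): 1 ∉ K.
(1): only 3 candidates remain for K, so all are in.
(2): 2 ∉ G.
(4): 3 ∈ G.

K = {2, 3, 5}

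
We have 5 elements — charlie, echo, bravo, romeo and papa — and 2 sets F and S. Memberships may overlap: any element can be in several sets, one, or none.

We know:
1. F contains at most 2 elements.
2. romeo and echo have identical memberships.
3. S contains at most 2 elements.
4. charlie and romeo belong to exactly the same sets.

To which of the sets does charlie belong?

charlie: none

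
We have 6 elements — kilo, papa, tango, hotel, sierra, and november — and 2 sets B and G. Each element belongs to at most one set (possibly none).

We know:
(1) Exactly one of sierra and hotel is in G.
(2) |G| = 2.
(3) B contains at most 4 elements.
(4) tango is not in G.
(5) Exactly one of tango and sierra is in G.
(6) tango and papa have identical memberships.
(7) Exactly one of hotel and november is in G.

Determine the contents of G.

From (4): tango ∉ G.
(5) (exactly one): sierra ∈ G.
(6): papa matches tango: papa ∉ G.
(1) (exactly one): hotel ∉ G.
(7) (exactly one): november ∈ G.
(2): G already has 2, so the rest are out.

G = {november, sierra}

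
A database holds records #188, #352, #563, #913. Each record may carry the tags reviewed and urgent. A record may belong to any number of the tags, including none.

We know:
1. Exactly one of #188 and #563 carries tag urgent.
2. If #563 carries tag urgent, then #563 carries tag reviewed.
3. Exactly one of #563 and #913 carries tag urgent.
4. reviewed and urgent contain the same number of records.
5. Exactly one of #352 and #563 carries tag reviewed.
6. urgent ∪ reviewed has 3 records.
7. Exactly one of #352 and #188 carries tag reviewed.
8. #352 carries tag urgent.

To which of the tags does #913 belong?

#913: none

From (8): #352 ∈ urgent.
Suppose #913 ∈ reviewed: no assignment then satisfies all the clues, so #913 ∉ reviewed.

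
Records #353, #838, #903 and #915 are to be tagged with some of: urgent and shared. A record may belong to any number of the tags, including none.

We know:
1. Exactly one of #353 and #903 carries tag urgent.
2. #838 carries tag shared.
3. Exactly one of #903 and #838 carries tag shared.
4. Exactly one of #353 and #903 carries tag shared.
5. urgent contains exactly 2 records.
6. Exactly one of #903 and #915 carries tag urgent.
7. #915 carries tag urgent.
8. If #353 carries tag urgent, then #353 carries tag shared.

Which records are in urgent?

urgent = {#353, #915}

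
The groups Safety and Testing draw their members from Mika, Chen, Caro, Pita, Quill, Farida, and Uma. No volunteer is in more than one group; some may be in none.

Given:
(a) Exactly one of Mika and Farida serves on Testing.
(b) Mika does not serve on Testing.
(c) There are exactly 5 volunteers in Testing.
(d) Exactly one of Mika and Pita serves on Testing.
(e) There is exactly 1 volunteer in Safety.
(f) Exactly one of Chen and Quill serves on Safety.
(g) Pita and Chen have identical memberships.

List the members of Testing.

From (b): Mika ∉ Testing.
(a) (exactly one): Farida ∈ Testing.
(d) (exactly one): Pita ∈ Testing.
(g): Chen matches Pita: Chen ∉ Safety.
(g): Chen matches Pita: Chen ∈ Testing.
(f) (exactly one): Quill ∈ Safety.
(c): only 5 candidates remain for Testing, so all are in.
(e): Safety already has 1, so the rest are out.

Testing = {Caro, Chen, Farida, Pita, Uma}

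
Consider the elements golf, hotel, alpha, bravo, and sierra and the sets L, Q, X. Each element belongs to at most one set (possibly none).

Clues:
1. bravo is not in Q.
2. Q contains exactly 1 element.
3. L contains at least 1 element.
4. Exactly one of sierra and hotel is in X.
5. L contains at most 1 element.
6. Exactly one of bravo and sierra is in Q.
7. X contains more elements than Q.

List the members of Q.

Q = {sierra}

From (1): bravo ∉ Q.
(6) (exactly one): sierra ∈ Q.
(2): Q already has 1, so the rest are out.
(4) (exactly one): hotel ∈ X.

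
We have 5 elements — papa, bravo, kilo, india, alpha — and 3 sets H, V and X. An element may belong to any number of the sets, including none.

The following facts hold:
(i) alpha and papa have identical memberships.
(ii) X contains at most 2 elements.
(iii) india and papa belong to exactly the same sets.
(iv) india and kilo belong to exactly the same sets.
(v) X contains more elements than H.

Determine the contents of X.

X = {bravo}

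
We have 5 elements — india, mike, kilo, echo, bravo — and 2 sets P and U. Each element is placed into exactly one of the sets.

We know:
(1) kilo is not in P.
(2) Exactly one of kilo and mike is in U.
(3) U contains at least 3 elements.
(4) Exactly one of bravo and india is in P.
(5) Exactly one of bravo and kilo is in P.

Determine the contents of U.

U = {echo, india, kilo}

From (1): kilo ∉ P.
(5) (exactly one): bravo ∈ P.
Only one set left: kilo ∈ U.
(2) (exactly one): mike ∉ U.
(3): only 3 candidates remain for U, so all are in.
Only one set left: mike ∈ P.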